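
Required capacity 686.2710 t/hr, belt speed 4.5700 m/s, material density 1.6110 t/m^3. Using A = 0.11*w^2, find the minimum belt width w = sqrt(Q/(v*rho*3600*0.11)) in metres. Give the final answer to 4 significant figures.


A_req = 686.2710 / (4.5700 * 1.6110 * 3600) = 0.0258929 m^2
w = sqrt(0.0258929 / 0.11)
w = 0.4852 m


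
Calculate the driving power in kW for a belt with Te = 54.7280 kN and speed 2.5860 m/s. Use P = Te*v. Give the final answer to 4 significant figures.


P = Te * v = 54.7280 * 2.5860
P = 141.5 kW


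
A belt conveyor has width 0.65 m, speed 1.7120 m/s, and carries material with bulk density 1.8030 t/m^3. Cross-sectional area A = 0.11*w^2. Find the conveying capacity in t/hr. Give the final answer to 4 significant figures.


A = 0.11 * 0.65^2 = 0.046475 m^2
C = 0.046475 * 1.7120 * 1.8030 * 3600
C = 516.4 t/hr


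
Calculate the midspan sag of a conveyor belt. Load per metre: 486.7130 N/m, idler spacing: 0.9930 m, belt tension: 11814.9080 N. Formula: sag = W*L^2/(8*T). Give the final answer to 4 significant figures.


sag = 486.7130 * 0.9930^2 / (8 * 11814.9080)
sag = 0.005078 m


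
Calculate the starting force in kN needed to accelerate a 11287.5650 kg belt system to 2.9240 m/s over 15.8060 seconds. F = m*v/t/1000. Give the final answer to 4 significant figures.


F = 11287.5650 * 2.9240 / 15.8060 / 1000
F = 2.088 kN


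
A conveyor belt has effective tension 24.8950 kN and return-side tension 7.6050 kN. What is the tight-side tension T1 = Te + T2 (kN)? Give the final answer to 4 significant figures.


T1 = Te + T2 = 24.8950 + 7.6050
T1 = 32.50 kN


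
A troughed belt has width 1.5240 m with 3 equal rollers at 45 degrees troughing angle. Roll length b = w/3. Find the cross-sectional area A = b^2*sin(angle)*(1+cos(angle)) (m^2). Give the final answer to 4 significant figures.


b = 1.5240/3 = 0.508 m
A = 0.508^2 * sin(45 deg) * (1 + cos(45 deg))
A = 0.3115 m^2


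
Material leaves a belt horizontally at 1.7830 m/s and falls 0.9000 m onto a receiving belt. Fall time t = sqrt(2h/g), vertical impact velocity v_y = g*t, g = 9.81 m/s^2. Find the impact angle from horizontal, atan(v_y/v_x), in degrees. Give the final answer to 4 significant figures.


t = sqrt(2*0.9000/9.81) = 0.428353 s
v_y = 9.81 * 0.428353 = 4.20214 m/s
angle = atan(4.20214 / 1.7830) = 67.01 deg


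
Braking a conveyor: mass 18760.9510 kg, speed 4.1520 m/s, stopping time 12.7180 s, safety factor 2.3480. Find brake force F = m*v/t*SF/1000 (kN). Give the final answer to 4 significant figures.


F = 18760.9510 * 4.1520 / 12.7180 * 2.3480 / 1000
F = 14.38 kN


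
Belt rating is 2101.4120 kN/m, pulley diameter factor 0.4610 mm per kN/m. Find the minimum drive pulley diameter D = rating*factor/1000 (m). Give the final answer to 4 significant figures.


D = 2101.4120 * 0.4610 / 1000
D = 0.9688 m


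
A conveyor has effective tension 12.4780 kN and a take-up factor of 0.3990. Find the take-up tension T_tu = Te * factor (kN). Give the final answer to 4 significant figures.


T_tu = 12.4780 * 0.3990
T_tu = 4.979 kN


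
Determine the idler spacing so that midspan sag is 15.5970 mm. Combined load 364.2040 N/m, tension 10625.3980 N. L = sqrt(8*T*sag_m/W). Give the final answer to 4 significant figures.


sag = 15.5970/1000 = 0.015597 m
L = sqrt(8 * 10625.3980 * 0.015597 / 364.2040)
L = 1.908 m


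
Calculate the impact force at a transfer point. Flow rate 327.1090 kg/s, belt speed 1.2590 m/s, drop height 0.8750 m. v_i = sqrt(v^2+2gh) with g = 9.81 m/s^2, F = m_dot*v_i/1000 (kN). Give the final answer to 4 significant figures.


v_i = sqrt(1.2590^2 + 2*9.81*0.8750) = 4.33043 m/s
F = 327.1090 * 4.33043 / 1000
F = 1.417 kN


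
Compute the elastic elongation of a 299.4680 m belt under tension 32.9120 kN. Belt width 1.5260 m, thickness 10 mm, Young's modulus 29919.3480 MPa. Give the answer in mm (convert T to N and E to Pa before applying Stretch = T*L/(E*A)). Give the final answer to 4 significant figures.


A = 1.5260 * 0.01 = 0.01526 m^2
Stretch = 32.9120*1000 * 299.4680 / (29919.3480e6 * 0.01526) * 1000
Stretch = 21.59 mm


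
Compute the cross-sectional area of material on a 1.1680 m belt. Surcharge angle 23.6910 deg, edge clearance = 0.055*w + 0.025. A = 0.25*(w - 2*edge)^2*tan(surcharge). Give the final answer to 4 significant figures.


edge = 0.055*1.1680 + 0.025 = 0.08924 m
ew = 1.1680 - 2*0.08924 = 0.98952 m
A = 0.25 * 0.98952^2 * tan(23.6910 deg)
A = 0.1074 m^2


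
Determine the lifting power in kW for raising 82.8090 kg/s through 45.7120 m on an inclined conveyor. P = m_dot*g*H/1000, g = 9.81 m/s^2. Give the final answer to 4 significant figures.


P = 82.8090 * 9.81 * 45.7120 / 1000
P = 37.13 kW


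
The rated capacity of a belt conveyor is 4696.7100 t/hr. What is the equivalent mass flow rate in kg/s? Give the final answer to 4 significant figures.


m_dot = 4696.7100 * 1000 / 3600
m_dot = 1305 kg/s


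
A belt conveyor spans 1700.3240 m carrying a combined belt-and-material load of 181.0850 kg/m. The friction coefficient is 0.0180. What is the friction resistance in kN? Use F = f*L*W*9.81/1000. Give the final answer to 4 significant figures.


F = 0.0180 * 1700.3240 * 181.0850 * 9.81 / 1000
F = 54.37 kN


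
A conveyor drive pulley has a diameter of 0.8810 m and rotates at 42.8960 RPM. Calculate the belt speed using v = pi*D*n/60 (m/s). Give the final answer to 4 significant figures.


v = pi * 0.8810 * 42.8960 / 60
v = 1.979 m/s


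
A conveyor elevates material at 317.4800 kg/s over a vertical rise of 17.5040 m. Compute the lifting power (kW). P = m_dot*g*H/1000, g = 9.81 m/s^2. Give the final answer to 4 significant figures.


P = 317.4800 * 9.81 * 17.5040 / 1000
P = 54.52 kW


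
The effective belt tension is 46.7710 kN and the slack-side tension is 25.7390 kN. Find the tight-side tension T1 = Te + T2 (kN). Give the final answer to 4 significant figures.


T1 = Te + T2 = 46.7710 + 25.7390
T1 = 72.51 kN


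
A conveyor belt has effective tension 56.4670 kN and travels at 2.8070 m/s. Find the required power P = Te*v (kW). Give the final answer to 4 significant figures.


P = Te * v = 56.4670 * 2.8070
P = 158.5 kW


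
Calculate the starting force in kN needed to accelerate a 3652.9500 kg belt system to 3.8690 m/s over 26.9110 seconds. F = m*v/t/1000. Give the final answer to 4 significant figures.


F = 3652.9500 * 3.8690 / 26.9110 / 1000
F = 0.5252 kN


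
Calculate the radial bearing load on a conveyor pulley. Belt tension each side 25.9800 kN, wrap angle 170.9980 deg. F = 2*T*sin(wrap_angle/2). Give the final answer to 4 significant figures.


F = 2 * 25.9800 * sin(170.9980/2 deg)
F = 51.80 kN


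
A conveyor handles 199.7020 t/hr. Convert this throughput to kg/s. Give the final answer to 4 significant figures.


m_dot = 199.7020 * 1000 / 3600
m_dot = 55.47 kg/s


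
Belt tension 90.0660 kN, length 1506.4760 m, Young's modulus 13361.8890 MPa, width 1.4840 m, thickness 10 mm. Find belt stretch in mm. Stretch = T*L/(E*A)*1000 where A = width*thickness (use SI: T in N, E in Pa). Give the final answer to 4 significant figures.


A = 1.4840 * 0.01 = 0.01484 m^2
Stretch = 90.0660*1000 * 1506.4760 / (13361.8890e6 * 0.01484) * 1000
Stretch = 684.3 mm


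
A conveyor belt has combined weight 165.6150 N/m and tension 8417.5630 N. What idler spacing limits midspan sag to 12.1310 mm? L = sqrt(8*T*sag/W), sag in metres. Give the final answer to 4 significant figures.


sag = 12.1310/1000 = 0.012131 m
L = sqrt(8 * 8417.5630 * 0.012131 / 165.6150)
L = 2.221 m


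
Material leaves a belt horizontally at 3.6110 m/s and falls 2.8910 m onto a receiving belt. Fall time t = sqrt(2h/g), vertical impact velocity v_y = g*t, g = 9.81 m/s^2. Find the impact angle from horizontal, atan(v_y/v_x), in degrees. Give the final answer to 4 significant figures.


t = sqrt(2*2.8910/9.81) = 0.767723 s
v_y = 9.81 * 0.767723 = 7.53136 m/s
angle = atan(7.53136 / 3.6110) = 64.38 deg


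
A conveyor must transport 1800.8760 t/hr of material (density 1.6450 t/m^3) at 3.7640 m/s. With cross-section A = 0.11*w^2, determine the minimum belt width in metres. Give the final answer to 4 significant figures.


A_req = 1800.8760 / (3.7640 * 1.6450 * 3600) = 0.0807915 m^2
w = sqrt(0.0807915 / 0.11)
w = 0.8570 m


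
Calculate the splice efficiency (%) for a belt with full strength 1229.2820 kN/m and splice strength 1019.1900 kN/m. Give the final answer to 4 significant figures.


Eff = 1019.1900 / 1229.2820 * 100
Eff = 82.91 %


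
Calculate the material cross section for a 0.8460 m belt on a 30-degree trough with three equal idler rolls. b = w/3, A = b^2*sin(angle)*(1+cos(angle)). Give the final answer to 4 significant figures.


b = 0.8460/3 = 0.282 m
A = 0.282^2 * sin(30 deg) * (1 + cos(30 deg))
A = 0.07420 m^2


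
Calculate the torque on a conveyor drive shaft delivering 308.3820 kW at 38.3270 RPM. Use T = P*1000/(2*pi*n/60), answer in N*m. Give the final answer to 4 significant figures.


omega = 2*pi*38.3270/60 = 4.01359 rad/s
T = 308.3820*1000 / 4.01359
T = 76830 N*m


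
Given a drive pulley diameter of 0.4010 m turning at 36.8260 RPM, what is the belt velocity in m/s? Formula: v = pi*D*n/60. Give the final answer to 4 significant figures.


v = pi * 0.4010 * 36.8260 / 60
v = 0.7732 m/s


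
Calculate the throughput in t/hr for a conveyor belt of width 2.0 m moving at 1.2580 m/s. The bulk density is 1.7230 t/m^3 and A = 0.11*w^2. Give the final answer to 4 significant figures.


A = 0.11 * 2.0^2 = 0.44 m^2
C = 0.44 * 1.2580 * 1.7230 * 3600
C = 3433 t/hr


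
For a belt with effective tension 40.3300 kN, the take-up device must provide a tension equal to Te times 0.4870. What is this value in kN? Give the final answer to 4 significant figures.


T_tu = 40.3300 * 0.4870
T_tu = 19.64 kN


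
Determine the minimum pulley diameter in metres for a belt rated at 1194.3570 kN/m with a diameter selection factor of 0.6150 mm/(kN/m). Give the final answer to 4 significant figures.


D = 1194.3570 * 0.6150 / 1000
D = 0.7345 m


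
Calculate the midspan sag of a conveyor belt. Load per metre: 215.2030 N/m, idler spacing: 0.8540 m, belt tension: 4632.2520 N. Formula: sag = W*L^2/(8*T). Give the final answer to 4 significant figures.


sag = 215.2030 * 0.8540^2 / (8 * 4632.2520)
sag = 0.004235 m


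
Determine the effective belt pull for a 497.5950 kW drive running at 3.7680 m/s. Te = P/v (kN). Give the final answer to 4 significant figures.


Te = P / v = 497.5950 / 3.7680
Te = 132.1 kN


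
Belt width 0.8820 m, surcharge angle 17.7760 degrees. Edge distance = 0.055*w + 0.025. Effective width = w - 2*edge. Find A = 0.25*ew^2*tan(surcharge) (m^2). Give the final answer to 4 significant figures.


edge = 0.055*0.8820 + 0.025 = 0.07351 m
ew = 0.8820 - 2*0.07351 = 0.73498 m
A = 0.25 * 0.73498^2 * tan(17.7760 deg)
A = 0.04330 m^2


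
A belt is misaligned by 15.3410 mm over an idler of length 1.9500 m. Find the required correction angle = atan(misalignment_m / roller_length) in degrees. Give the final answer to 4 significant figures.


misalign_m = 15.3410 / 1000 = 0.015341 m
angle = atan(0.015341 / 1.9500)
angle = 0.4507 deg


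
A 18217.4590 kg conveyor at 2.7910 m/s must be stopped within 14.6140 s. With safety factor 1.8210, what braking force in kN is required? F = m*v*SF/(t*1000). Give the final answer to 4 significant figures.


F = 18217.4590 * 2.7910 / 14.6140 * 1.8210 / 1000
F = 6.336 kN


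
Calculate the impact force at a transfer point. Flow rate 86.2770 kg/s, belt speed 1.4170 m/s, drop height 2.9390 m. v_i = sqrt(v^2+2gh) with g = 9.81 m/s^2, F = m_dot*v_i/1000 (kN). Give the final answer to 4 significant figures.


v_i = sqrt(1.4170^2 + 2*9.81*2.9390) = 7.72471 m/s
F = 86.2770 * 7.72471 / 1000
F = 0.6665 kN


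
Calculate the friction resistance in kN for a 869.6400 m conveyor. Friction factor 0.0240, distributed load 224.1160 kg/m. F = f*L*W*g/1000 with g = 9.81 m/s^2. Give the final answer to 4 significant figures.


F = 0.0240 * 869.6400 * 224.1160 * 9.81 / 1000
F = 45.89 kN


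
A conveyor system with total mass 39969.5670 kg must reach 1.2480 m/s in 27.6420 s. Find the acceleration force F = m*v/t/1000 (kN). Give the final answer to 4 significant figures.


F = 39969.5670 * 1.2480 / 27.6420 / 1000
F = 1.805 kN


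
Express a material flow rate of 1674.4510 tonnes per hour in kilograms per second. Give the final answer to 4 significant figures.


m_dot = 1674.4510 * 1000 / 3600
m_dot = 465.1 kg/s


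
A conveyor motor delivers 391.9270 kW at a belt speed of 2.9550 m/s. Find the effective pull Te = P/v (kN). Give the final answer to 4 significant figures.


Te = P / v = 391.9270 / 2.9550
Te = 132.6 kN


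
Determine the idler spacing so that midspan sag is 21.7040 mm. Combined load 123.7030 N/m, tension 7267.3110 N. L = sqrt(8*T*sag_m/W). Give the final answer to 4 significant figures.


sag = 21.7040/1000 = 0.021704 m
L = sqrt(8 * 7267.3110 * 0.021704 / 123.7030)
L = 3.194 m


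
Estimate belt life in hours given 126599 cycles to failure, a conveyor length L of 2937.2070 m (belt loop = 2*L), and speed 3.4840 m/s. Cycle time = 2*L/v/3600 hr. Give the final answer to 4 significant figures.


cycle_time = 2 * 2937.2070 / 3.4840 / 3600 = 0.468364 hr
life = 126599 * 0.468364 = 59290 hours


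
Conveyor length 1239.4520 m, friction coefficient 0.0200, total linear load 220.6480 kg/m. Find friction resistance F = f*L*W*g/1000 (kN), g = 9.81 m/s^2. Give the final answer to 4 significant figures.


F = 0.0200 * 1239.4520 * 220.6480 * 9.81 / 1000
F = 53.66 kN


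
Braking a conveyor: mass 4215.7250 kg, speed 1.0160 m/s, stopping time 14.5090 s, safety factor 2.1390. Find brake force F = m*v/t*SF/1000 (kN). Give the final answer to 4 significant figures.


F = 4215.7250 * 1.0160 / 14.5090 * 2.1390 / 1000
F = 0.6315 kN


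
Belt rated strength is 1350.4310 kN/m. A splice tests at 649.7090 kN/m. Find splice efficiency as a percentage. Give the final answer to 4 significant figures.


Eff = 649.7090 / 1350.4310 * 100
Eff = 48.11 %


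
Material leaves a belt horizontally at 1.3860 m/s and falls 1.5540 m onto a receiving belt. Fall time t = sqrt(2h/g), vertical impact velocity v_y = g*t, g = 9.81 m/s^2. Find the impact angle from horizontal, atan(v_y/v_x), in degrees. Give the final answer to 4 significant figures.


t = sqrt(2*1.5540/9.81) = 0.562867 s
v_y = 9.81 * 0.562867 = 5.52173 m/s
angle = atan(5.52173 / 1.3860) = 75.91 deg


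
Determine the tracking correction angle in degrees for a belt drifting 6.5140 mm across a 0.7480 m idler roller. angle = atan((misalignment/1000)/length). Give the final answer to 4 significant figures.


misalign_m = 6.5140 / 1000 = 0.006514 m
angle = atan(0.006514 / 0.7480)
angle = 0.4990 deg


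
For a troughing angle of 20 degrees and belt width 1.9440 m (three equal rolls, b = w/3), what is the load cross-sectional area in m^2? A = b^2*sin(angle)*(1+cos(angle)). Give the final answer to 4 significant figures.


b = 1.9440/3 = 0.648 m
A = 0.648^2 * sin(20 deg) * (1 + cos(20 deg))
A = 0.2786 m^2


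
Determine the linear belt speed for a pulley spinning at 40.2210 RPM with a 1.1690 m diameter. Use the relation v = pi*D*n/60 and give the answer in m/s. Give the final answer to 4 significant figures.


v = pi * 1.1690 * 40.2210 / 60
v = 2.462 m/s


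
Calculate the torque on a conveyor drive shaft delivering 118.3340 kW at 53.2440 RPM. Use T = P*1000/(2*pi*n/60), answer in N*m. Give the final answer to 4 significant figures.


omega = 2*pi*53.2440/60 = 5.5757 rad/s
T = 118.3340*1000 / 5.5757
T = 21220 N*m


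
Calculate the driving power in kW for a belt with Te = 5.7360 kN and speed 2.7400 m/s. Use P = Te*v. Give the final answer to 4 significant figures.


P = Te * v = 5.7360 * 2.7400
P = 15.72 kW


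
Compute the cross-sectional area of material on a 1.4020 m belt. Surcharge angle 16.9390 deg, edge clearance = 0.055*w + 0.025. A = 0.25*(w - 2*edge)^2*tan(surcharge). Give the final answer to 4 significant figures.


edge = 0.055*1.4020 + 0.025 = 0.10211 m
ew = 1.4020 - 2*0.10211 = 1.19778 m
A = 0.25 * 1.19778^2 * tan(16.9390 deg)
A = 0.1092 m^2


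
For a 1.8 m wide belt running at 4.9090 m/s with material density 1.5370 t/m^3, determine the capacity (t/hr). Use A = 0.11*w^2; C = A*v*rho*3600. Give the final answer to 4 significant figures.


A = 0.11 * 1.8^2 = 0.3564 m^2
C = 0.3564 * 4.9090 * 1.5370 * 3600
C = 9681 t/hr


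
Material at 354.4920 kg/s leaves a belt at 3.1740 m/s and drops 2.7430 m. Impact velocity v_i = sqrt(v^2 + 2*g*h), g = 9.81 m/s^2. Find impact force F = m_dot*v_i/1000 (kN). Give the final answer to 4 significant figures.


v_i = sqrt(3.1740^2 + 2*9.81*2.7430) = 7.99324 m/s
F = 354.4920 * 7.99324 / 1000
F = 2.834 kN


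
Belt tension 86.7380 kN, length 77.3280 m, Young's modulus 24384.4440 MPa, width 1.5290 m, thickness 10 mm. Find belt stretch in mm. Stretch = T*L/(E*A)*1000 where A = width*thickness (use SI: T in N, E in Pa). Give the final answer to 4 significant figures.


A = 1.5290 * 0.01 = 0.01529 m^2
Stretch = 86.7380*1000 * 77.3280 / (24384.4440e6 * 0.01529) * 1000
Stretch = 17.99 mm


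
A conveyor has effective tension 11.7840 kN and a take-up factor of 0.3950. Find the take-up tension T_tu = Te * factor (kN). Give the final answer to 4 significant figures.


T_tu = 11.7840 * 0.3950
T_tu = 4.655 kN


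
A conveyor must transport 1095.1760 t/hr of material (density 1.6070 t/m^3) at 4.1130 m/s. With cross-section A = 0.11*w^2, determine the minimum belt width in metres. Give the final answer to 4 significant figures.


A_req = 1095.1760 / (4.1130 * 1.6070 * 3600) = 0.0460264 m^2
w = sqrt(0.0460264 / 0.11)
w = 0.6469 m


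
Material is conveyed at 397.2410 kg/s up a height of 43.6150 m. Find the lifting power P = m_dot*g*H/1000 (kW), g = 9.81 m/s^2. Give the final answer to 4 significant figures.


P = 397.2410 * 9.81 * 43.6150 / 1000
P = 170.0 kW


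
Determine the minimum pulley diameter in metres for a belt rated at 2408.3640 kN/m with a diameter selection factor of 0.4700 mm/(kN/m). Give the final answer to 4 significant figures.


D = 2408.3640 * 0.4700 / 1000
D = 1.132 m


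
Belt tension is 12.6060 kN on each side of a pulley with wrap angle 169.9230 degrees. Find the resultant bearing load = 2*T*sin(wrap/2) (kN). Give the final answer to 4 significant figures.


F = 2 * 12.6060 * sin(169.9230/2 deg)
F = 25.11 kN


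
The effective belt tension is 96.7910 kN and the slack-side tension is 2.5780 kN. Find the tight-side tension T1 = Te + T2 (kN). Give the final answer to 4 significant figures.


T1 = Te + T2 = 96.7910 + 2.5780
T1 = 99.37 kN


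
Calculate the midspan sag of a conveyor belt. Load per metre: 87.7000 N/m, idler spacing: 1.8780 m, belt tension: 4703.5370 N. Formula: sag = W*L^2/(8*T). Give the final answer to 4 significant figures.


sag = 87.7000 * 1.8780^2 / (8 * 4703.5370)
sag = 0.008220 m


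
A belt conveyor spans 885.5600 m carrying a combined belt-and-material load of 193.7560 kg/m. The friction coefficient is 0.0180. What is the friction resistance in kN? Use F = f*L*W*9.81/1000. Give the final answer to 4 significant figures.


F = 0.0180 * 885.5600 * 193.7560 * 9.81 / 1000
F = 30.30 kN


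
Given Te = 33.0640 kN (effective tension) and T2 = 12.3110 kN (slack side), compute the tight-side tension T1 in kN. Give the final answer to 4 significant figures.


T1 = Te + T2 = 33.0640 + 12.3110
T1 = 45.38 kN


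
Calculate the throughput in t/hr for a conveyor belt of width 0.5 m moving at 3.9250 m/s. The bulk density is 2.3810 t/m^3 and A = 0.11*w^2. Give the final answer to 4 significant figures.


A = 0.11 * 0.5^2 = 0.0275 m^2
C = 0.0275 * 3.9250 * 2.3810 * 3600
C = 925.2 t/hr


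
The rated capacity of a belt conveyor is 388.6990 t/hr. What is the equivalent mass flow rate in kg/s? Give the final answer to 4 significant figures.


m_dot = 388.6990 * 1000 / 3600
m_dot = 108.0 kg/s


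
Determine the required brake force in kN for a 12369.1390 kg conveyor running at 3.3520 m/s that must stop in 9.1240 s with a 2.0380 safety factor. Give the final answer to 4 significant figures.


F = 12369.1390 * 3.3520 / 9.1240 * 2.0380 / 1000
F = 9.261 kN


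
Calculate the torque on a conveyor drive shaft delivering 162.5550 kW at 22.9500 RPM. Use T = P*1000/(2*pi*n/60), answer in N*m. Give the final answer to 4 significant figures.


omega = 2*pi*22.9500/60 = 2.40332 rad/s
T = 162.5550*1000 / 2.40332
T = 67640 N*m


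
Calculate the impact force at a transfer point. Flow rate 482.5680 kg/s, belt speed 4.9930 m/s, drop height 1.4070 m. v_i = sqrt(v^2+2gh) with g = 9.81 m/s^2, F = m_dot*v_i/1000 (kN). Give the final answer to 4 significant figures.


v_i = sqrt(4.9930^2 + 2*9.81*1.4070) = 7.24813 m/s
F = 482.5680 * 7.24813 / 1000
F = 3.498 kN


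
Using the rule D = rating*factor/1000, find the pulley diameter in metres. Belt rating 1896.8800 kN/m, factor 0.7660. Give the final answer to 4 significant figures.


D = 1896.8800 * 0.7660 / 1000
D = 1.453 m


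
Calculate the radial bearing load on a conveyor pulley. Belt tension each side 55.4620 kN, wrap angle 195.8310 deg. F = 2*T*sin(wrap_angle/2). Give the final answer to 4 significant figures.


F = 2 * 55.4620 * sin(195.8310/2 deg)
F = 109.9 kN


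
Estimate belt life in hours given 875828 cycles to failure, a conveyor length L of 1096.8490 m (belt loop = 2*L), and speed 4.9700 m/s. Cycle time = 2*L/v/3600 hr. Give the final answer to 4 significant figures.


cycle_time = 2 * 1096.8490 / 4.9700 / 3600 = 0.122608 hr
life = 875828 * 0.122608 = 107400 hours


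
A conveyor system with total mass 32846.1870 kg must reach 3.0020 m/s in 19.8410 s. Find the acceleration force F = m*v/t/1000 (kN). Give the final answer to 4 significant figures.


F = 32846.1870 * 3.0020 / 19.8410 / 1000
F = 4.970 kN


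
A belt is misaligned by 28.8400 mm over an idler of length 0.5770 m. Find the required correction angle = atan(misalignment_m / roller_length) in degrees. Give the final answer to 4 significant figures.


misalign_m = 28.8400 / 1000 = 0.028840 m
angle = atan(0.028840 / 0.5770)
angle = 2.861 deg


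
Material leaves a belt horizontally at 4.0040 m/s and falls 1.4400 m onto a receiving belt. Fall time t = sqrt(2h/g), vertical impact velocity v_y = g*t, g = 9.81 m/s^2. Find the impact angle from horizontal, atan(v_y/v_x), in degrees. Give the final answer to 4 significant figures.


t = sqrt(2*1.4400/9.81) = 0.541828 s
v_y = 9.81 * 0.541828 = 5.31533 m/s
angle = atan(5.31533 / 4.0040) = 53.01 deg


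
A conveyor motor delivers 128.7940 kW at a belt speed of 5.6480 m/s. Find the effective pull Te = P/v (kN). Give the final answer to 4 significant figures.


Te = P / v = 128.7940 / 5.6480
Te = 22.80 kN


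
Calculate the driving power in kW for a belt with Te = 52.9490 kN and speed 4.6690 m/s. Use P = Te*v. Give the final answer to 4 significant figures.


P = Te * v = 52.9490 * 4.6690
P = 247.2 kW


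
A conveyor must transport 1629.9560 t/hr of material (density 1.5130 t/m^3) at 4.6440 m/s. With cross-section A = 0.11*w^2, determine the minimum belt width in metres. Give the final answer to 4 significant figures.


A_req = 1629.9560 / (4.6440 * 1.5130 * 3600) = 0.064438 m^2
w = sqrt(0.064438 / 0.11)
w = 0.7654 m


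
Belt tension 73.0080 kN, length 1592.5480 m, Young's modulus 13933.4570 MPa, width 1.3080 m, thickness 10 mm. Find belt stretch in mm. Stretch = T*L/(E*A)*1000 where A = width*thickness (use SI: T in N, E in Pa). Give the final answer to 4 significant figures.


A = 1.3080 * 0.01 = 0.01308 m^2
Stretch = 73.0080*1000 * 1592.5480 / (13933.4570e6 * 0.01308) * 1000
Stretch = 638.0 mm


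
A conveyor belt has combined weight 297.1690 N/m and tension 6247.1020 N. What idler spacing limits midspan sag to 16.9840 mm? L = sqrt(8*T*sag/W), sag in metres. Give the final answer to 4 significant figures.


sag = 16.9840/1000 = 0.016984 m
L = sqrt(8 * 6247.1020 * 0.016984 / 297.1690)
L = 1.690 m


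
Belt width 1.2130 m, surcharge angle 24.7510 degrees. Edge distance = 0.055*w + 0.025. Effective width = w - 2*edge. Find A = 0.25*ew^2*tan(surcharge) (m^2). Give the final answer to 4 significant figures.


edge = 0.055*1.2130 + 0.025 = 0.091715 m
ew = 1.2130 - 2*0.091715 = 1.02957 m
A = 0.25 * 1.02957^2 * tan(24.7510 deg)
A = 0.1222 m^2


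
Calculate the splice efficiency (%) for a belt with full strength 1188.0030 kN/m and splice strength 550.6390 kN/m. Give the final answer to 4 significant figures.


Eff = 550.6390 / 1188.0030 * 100
Eff = 46.35 %


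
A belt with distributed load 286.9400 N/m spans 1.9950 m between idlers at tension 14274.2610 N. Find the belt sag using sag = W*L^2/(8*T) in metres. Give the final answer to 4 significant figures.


sag = 286.9400 * 1.9950^2 / (8 * 14274.2610)
sag = 0.01000 m


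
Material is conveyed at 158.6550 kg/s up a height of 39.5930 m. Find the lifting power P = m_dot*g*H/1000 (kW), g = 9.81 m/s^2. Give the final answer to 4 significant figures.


P = 158.6550 * 9.81 * 39.5930 / 1000
P = 61.62 kW


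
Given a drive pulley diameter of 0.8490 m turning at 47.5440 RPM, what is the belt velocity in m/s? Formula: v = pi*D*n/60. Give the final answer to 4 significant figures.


v = pi * 0.8490 * 47.5440 / 60
v = 2.113 m/s


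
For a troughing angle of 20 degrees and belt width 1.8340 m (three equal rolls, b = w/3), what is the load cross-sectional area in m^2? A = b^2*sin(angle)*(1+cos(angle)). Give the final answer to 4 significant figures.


b = 1.8340/3 = 0.611333 m
A = 0.611333^2 * sin(20 deg) * (1 + cos(20 deg))
A = 0.2479 m^2


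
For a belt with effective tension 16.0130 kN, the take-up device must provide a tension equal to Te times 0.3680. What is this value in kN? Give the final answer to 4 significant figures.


T_tu = 16.0130 * 0.3680
T_tu = 5.893 kN


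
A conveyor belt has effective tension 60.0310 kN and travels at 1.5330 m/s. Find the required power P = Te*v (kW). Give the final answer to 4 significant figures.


P = Te * v = 60.0310 * 1.5330
P = 92.03 kW


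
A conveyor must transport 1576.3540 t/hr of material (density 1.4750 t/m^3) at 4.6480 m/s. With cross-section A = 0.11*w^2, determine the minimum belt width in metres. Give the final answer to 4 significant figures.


A_req = 1576.3540 / (4.6480 * 1.4750 * 3600) = 0.0638694 m^2
w = sqrt(0.0638694 / 0.11)
w = 0.7620 m


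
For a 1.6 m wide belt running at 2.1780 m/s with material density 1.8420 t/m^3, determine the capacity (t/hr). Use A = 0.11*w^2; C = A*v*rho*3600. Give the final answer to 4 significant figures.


A = 0.11 * 1.6^2 = 0.2816 m^2
C = 0.2816 * 2.1780 * 1.8420 * 3600
C = 4067 t/hr


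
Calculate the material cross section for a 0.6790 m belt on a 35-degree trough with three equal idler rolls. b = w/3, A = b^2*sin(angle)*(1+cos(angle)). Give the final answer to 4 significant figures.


b = 0.6790/3 = 0.226333 m
A = 0.226333^2 * sin(35 deg) * (1 + cos(35 deg))
A = 0.05345 m^2


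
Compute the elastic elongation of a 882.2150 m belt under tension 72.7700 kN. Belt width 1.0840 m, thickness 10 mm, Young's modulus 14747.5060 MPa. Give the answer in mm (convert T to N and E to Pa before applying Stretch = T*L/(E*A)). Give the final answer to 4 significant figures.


A = 1.0840 * 0.01 = 0.01084 m^2
Stretch = 72.7700*1000 * 882.2150 / (14747.5060e6 * 0.01084) * 1000
Stretch = 401.6 mm


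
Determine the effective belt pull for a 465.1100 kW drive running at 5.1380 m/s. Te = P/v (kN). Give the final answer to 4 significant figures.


Te = P / v = 465.1100 / 5.1380
Te = 90.52 kN


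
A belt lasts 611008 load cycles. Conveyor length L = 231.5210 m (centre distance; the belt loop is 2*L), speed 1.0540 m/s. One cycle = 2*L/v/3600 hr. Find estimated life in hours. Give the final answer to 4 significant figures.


cycle_time = 2 * 231.5210 / 1.0540 / 3600 = 0.122033 hr
life = 611008 * 0.122033 = 74560 hours


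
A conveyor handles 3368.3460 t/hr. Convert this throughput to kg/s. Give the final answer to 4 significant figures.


m_dot = 3368.3460 * 1000 / 3600
m_dot = 935.7 kg/s


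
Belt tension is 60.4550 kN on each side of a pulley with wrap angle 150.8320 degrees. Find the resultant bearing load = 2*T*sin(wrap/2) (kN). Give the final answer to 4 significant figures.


F = 2 * 60.4550 * sin(150.8320/2 deg)
F = 117.0 kN


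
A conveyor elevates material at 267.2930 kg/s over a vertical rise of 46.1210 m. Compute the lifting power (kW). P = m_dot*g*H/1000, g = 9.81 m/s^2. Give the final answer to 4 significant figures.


P = 267.2930 * 9.81 * 46.1210 / 1000
P = 120.9 kW


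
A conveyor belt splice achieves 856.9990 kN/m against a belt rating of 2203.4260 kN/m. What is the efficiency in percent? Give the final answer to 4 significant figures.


Eff = 856.9990 / 2203.4260 * 100
Eff = 38.89 %


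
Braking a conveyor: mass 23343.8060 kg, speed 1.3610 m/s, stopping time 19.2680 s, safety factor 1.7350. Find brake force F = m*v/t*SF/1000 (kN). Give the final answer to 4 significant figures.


F = 23343.8060 * 1.3610 / 19.2680 * 1.7350 / 1000
F = 2.861 kN


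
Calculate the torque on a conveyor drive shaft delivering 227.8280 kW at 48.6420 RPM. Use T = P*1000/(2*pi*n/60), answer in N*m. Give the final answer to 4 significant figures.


omega = 2*pi*48.6420/60 = 5.09378 rad/s
T = 227.8280*1000 / 5.09378
T = 44730 N*m


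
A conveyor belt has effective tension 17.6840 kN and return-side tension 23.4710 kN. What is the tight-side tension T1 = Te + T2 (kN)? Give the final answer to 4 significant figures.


T1 = Te + T2 = 17.6840 + 23.4710
T1 = 41.16 kN


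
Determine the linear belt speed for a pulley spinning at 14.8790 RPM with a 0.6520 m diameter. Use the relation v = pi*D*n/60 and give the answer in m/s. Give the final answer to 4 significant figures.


v = pi * 0.6520 * 14.8790 / 60
v = 0.5079 m/s


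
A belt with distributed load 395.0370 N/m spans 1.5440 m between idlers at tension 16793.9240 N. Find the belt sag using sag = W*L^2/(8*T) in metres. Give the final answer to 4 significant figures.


sag = 395.0370 * 1.5440^2 / (8 * 16793.9240)
sag = 0.007010 m


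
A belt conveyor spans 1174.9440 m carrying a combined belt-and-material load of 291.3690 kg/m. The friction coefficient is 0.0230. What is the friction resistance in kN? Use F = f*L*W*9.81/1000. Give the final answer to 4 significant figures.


F = 0.0230 * 1174.9440 * 291.3690 * 9.81 / 1000
F = 77.24 kN


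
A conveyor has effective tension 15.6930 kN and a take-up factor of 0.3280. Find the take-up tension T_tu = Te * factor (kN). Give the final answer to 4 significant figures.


T_tu = 15.6930 * 0.3280
T_tu = 5.147 kN


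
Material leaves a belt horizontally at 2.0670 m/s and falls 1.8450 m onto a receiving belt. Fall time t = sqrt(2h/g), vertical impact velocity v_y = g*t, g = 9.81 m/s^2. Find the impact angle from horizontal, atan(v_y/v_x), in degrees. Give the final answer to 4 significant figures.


t = sqrt(2*1.8450/9.81) = 0.613308 s
v_y = 9.81 * 0.613308 = 6.01655 m/s
angle = atan(6.01655 / 2.0670) = 71.04 deg


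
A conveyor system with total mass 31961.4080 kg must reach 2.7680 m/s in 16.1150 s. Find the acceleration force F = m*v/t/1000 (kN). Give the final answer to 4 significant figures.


F = 31961.4080 * 2.7680 / 16.1150 / 1000
F = 5.490 kN


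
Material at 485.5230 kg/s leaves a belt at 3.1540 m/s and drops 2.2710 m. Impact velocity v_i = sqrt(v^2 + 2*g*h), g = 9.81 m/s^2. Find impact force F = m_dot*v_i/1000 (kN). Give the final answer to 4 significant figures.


v_i = sqrt(3.1540^2 + 2*9.81*2.2710) = 7.38273 m/s
F = 485.5230 * 7.38273 / 1000
F = 3.584 kN


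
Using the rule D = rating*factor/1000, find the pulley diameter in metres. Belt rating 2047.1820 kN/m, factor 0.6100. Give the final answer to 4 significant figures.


D = 2047.1820 * 0.6100 / 1000
D = 1.249 m


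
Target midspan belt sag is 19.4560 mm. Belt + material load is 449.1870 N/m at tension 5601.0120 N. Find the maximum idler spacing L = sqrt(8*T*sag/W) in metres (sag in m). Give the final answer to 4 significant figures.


sag = 19.4560/1000 = 0.019456 m
L = sqrt(8 * 5601.0120 * 0.019456 / 449.1870)
L = 1.393 m


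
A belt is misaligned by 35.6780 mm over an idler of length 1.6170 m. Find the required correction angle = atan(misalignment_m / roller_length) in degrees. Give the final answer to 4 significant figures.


misalign_m = 35.6780 / 1000 = 0.035678 m
angle = atan(0.035678 / 1.6170)
angle = 1.264 deg


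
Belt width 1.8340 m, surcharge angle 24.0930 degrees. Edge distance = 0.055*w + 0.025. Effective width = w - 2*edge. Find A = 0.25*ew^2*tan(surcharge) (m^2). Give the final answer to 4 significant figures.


edge = 0.055*1.8340 + 0.025 = 0.12587 m
ew = 1.8340 - 2*0.12587 = 1.58226 m
A = 0.25 * 1.58226^2 * tan(24.0930 deg)
A = 0.2799 m^2


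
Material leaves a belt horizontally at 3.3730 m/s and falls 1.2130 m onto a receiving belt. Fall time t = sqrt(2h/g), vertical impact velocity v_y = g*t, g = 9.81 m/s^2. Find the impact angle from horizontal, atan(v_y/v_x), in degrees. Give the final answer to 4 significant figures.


t = sqrt(2*1.2130/9.81) = 0.497291 s
v_y = 9.81 * 0.497291 = 4.87842 m/s
angle = atan(4.87842 / 3.3730) = 55.34 deg


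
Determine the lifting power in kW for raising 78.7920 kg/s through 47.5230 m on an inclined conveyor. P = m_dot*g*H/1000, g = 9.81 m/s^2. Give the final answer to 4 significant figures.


P = 78.7920 * 9.81 * 47.5230 / 1000
P = 36.73 kW


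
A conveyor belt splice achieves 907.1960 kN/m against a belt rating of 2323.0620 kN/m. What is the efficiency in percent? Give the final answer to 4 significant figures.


Eff = 907.1960 / 2323.0620 * 100
Eff = 39.05 %


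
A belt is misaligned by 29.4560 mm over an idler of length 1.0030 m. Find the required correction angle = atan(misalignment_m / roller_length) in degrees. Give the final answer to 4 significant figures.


misalign_m = 29.4560 / 1000 = 0.029456 m
angle = atan(0.029456 / 1.0030)
angle = 1.682 deg


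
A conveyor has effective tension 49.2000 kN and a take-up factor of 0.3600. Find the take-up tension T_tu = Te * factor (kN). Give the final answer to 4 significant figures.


T_tu = 49.2000 * 0.3600
T_tu = 17.71 kN


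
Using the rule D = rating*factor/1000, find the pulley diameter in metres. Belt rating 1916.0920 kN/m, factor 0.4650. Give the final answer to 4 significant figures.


D = 1916.0920 * 0.4650 / 1000
D = 0.8910 m


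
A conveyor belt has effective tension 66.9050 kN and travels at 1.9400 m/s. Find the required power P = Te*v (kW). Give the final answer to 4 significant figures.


P = Te * v = 66.9050 * 1.9400
P = 129.8 kW


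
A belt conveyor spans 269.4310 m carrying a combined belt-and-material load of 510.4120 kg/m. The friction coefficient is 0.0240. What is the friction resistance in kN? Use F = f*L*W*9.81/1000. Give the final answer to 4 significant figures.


F = 0.0240 * 269.4310 * 510.4120 * 9.81 / 1000
F = 32.38 kN


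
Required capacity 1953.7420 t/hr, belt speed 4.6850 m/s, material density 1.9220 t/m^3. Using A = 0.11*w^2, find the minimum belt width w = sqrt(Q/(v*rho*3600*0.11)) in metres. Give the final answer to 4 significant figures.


A_req = 1953.7420 / (4.6850 * 1.9220 * 3600) = 0.0602701 m^2
w = sqrt(0.0602701 / 0.11)
w = 0.7402 m


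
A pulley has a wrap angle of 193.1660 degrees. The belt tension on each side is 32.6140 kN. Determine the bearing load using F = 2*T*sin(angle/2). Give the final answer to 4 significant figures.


F = 2 * 32.6140 * sin(193.1660/2 deg)
F = 64.80 kN


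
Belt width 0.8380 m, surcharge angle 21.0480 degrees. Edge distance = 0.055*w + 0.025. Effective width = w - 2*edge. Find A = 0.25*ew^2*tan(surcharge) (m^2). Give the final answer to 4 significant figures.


edge = 0.055*0.8380 + 0.025 = 0.07109 m
ew = 0.8380 - 2*0.07109 = 0.69582 m
A = 0.25 * 0.69582^2 * tan(21.0480 deg)
A = 0.04658 m^2


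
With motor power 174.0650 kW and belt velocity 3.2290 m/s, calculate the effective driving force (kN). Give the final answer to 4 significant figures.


Te = P / v = 174.0650 / 3.2290
Te = 53.91 kN


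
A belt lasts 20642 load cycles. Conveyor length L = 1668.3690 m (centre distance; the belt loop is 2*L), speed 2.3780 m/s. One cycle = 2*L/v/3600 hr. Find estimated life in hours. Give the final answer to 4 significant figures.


cycle_time = 2 * 1668.3690 / 2.3780 / 3600 = 0.389769 hr
life = 20642 * 0.389769 = 8046 hours


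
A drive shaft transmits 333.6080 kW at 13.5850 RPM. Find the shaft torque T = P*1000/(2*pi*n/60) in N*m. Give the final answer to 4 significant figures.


omega = 2*pi*13.5850/60 = 1.42262 rad/s
T = 333.6080*1000 / 1.42262
T = 234500 N*m


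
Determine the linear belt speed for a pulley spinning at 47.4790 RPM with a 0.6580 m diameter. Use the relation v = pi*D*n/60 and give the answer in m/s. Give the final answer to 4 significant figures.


v = pi * 0.6580 * 47.4790 / 60
v = 1.636 m/s


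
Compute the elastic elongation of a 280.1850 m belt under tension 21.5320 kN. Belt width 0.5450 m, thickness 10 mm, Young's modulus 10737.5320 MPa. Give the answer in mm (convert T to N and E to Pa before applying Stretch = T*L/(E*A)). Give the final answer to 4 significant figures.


A = 0.5450 * 0.01 = 0.00545 m^2
Stretch = 21.5320*1000 * 280.1850 / (10737.5320e6 * 0.00545) * 1000
Stretch = 103.1 mm


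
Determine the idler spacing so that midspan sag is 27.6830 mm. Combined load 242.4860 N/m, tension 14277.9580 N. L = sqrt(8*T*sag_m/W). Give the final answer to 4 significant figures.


sag = 27.6830/1000 = 0.027683 m
L = sqrt(8 * 14277.9580 * 0.027683 / 242.4860)
L = 3.611 m


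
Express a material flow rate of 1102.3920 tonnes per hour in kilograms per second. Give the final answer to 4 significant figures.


m_dot = 1102.3920 * 1000 / 3600
m_dot = 306.2 kg/s


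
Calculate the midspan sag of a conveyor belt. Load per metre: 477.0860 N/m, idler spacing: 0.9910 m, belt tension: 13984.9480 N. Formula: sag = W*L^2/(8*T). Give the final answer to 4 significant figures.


sag = 477.0860 * 0.9910^2 / (8 * 13984.9480)
sag = 0.004188 m


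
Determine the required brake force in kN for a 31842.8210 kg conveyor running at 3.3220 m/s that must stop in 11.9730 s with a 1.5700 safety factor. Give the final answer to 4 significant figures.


F = 31842.8210 * 3.3220 / 11.9730 * 1.5700 / 1000
F = 13.87 kN


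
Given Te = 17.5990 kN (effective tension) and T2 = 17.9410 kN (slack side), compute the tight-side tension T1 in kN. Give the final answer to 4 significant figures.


T1 = Te + T2 = 17.5990 + 17.9410
T1 = 35.54 kN


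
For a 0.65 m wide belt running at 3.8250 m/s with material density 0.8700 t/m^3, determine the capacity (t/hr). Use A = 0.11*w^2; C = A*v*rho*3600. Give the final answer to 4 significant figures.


A = 0.11 * 0.65^2 = 0.046475 m^2
C = 0.046475 * 3.8250 * 0.8700 * 3600
C = 556.8 t/hr


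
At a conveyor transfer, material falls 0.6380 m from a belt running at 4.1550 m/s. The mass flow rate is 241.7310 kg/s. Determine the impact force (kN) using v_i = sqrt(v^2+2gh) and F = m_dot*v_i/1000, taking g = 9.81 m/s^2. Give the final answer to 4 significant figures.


v_i = sqrt(4.1550^2 + 2*9.81*0.6380) = 5.45725 m/s
F = 241.7310 * 5.45725 / 1000
F = 1.319 kN


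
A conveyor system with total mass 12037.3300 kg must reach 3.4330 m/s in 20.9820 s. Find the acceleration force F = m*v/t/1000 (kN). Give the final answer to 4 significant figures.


F = 12037.3300 * 3.4330 / 20.9820 / 1000
F = 1.970 kN
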